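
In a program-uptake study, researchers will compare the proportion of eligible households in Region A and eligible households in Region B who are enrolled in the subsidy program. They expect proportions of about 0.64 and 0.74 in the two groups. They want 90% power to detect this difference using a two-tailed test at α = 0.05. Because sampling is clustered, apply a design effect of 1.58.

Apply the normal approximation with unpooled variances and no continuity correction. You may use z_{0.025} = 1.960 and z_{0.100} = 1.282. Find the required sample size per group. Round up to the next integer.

n = 703 per group

n = (z_{α/2} + z_β)² · [p₁(1−p₁) + p₂(1−p₂)] / (p₁ − p₂)²
  = (1.960 + 1.282)² · (0.64·0.36 + 0.74·0.26) / (-0.10)²
  = (3.242)² · (0.2304 + 0.1924) / 0.0100
  = 10.5106 · 0.4228 / 0.0100
  = 444.39
Design effect: 1.58 × 444.39 = 702.13.
Round up → n = 703 per group.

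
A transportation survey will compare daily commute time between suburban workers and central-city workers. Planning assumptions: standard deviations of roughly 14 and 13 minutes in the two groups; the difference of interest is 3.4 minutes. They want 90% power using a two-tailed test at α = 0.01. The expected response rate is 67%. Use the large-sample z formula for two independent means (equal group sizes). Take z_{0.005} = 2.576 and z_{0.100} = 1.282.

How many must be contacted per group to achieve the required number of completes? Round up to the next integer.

n = 702 per group

n = (z_{α/2} + z_β)² · (σ₁² + σ₂²) / δ²
  = (2.576 + 1.282)² · (14² + 13² = 365) / 3.4²
  = 14.8842 · 365 / 11.56
  = 469.96
Adjust for 67% response: 469.96 / 0.67 = 701.43.
Round up → n = 702 per group.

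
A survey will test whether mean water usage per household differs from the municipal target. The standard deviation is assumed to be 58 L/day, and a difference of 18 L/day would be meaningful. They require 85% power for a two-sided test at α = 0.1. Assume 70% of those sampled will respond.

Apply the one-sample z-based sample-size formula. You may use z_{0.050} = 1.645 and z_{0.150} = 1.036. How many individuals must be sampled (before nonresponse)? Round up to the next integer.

n = 107

n = (z_{α/2} + z_β)² · σ² / δ²
  = (1.645 + 1.036)² · 58² / 18²
  = 7.1878 · 3364 / 324
  = 74.63
Adjust for 70% response: 74.63 / 0.70 = 106.61.
Round up → n = 107.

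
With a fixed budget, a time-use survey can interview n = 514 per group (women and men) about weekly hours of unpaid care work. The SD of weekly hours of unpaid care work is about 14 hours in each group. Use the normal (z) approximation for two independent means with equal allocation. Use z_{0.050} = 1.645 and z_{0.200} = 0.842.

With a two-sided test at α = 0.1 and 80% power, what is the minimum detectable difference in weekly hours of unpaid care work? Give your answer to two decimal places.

Minimum detectable difference ≈ 2.17 hours

δ = (z_{α/2} + z_β) · √((σ₁²+σ₂²)/n)
  = (1.645 + 0.842) · √(392/514)
  = 2.487 · √0.76265
  = 2.487 · 0.8733
  = 2.1719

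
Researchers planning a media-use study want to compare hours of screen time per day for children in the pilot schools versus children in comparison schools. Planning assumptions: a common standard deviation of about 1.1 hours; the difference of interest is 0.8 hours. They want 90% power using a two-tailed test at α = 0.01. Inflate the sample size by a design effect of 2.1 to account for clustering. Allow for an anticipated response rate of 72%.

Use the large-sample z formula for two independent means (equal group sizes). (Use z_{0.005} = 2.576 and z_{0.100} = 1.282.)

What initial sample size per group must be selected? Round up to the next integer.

n = (z_{α/2} + z_β)² · (σ₁² + σ₂²) / δ²
  = (2.576 + 1.282)² · (2·1.1² = 2.42) / 0.8²
  = 14.8842 · 2.42 / 0.64
  = 56.28
Design effect: 2.1 × 56.28 = 118.19.
Adjust for 72% response: 118.19 / 0.72 = 164.15.
Round up → n = 165 per group.

n = 165 per group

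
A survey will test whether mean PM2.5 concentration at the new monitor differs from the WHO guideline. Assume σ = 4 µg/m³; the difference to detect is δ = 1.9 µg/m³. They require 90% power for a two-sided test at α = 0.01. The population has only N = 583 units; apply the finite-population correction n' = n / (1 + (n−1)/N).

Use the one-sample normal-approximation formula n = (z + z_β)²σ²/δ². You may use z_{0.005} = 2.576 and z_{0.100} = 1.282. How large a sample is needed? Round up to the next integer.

n = 60

n = (z_{α/2} + z_β)² · σ² / δ²
  = (2.576 + 1.282)² · 4² / 1.9²
  = 14.8842 · 16 / 3.61
  = 65.97
Finite-population correction (N = 583): 65.97 / (1 + (65.97 − 1)/583) = 59.35.
Round up → n = 60.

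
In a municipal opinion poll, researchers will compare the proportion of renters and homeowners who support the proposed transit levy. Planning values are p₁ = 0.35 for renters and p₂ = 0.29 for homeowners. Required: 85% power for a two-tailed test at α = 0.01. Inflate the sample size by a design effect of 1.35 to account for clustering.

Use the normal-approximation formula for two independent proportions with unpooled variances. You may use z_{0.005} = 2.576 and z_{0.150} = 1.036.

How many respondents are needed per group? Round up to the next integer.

n = 2121 per group

n = (z_{α/2} + z_β)² · [p₁(1−p₁) + p₂(1−p₂)] / (p₁ − p₂)²
  = (2.576 + 1.036)² · (0.35·0.65 + 0.29·0.71) / (0.06)²
  = (3.612)² · (0.2275 + 0.2059) / 0.0036
  = 13.0465 · 0.4334 / 0.0036
  = 1570.66
Design effect: 1.35 × 1570.66 = 2120.39.
Round up → n = 2121 per group.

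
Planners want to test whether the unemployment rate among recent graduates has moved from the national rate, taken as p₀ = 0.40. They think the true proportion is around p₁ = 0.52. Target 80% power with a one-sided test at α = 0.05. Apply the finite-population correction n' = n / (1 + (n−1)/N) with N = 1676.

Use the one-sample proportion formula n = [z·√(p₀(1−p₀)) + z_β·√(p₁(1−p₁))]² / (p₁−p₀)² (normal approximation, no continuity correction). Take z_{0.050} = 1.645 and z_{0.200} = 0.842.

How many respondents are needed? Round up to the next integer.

n = [z_α·√(p₀q₀) + z_β·√(p₁q₁)]² / (p₁ − p₀)²
  = [1.645·√(0.40·0.60) + 0.842·√(0.52·0.48)]² / (0.12)²
  = [1.645·0.4899 + 0.842·0.4996]² / 0.0144
  = [1.2265]² / 0.0144
  = 104.47
Finite-population correction (N = 1676): 104.47 / (1 + (104.47 − 1)/1676) = 98.40.
Round up → n = 99.

n = 99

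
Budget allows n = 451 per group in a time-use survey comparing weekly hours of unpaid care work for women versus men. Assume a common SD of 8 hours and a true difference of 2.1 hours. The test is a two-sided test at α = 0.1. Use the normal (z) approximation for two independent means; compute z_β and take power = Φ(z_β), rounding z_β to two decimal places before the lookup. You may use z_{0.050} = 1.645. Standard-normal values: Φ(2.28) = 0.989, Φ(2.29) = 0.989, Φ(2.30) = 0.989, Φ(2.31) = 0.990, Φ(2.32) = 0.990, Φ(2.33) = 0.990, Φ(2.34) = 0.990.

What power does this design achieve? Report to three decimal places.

Power ≈ 0.989

z_β = δ·√(n/(σ₁²+σ₂²)) − z_{α/2}
    = 2.1 · √(451/128) − 1.645
    = 2.1 · 1.87708 − 1.645
    = 3.9419 − 1.645 = 2.2969 → 2.30
Power = Φ(2.30) = 0.989.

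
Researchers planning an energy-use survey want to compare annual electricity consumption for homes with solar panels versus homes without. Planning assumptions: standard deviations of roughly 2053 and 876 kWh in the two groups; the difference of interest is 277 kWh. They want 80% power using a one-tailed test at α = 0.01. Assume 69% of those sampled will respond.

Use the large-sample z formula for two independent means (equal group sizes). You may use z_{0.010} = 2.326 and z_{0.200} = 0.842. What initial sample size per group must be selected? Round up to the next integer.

n = 945 per group

n = (z_α + z_β)² · (σ₁² + σ₂²) / δ²
  = (2.326 + 0.842)² · (2053² + 876² = 4982185) / 277²
  = 10.0362 · 4982185 / 76729
  = 651.67
Adjust for 69% response: 651.67 / 0.69 = 944.46.
Round up → n = 945 per group.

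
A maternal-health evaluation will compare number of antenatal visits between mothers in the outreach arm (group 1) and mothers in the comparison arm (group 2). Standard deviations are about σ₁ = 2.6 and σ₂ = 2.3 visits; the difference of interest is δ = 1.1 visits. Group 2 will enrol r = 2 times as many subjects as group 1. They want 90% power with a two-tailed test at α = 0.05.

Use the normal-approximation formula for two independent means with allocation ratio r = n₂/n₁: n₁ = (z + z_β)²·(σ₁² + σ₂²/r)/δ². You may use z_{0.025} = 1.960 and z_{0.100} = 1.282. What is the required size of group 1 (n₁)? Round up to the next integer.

n₁ = 82

n₁ = (z_{α/2} + z_β)² · (σ₁² + σ₂²/r) / δ²
   = (1.960 + 1.282)² · (2.6² + 2.3²/2) / 1.1²
   = 10.5106 · (6.76 + 2.645) / 1.21
   = 10.5106 · 9.405 / 1.21
   = 81.70
Round up → n₁ = 82; n₂ = r·n₁ = 2 × 82 = 164.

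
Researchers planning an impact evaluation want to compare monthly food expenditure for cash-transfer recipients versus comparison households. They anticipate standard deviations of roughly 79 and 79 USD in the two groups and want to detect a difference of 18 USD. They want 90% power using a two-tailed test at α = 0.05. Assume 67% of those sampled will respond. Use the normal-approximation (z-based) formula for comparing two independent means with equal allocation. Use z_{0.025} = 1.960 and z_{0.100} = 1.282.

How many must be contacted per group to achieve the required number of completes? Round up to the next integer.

n = (z_{α/2} + z_β)² · (σ₁² + σ₂²) / δ²
  = (1.960 + 1.282)² · (79² + 79² = 12482) / 18²
  = 10.5106 · 12482 / 324
  = 404.92
Adjust for 67% response: 404.92 / 0.67 = 604.35.
Round up → n = 605 per group.

n = 605 per group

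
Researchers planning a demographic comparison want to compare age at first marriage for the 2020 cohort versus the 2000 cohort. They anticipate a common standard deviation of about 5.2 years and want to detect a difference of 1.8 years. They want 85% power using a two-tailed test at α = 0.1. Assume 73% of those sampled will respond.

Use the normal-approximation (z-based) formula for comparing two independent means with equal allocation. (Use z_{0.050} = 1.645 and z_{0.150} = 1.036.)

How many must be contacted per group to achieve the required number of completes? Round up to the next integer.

n = 165 per group

n = (z_{α/2} + z_β)² · (σ₁² + σ₂²) / δ²
  = (1.645 + 1.036)² · (2·5.2² = 54.08) / 1.8²
  = 7.1878 · 54.08 / 3.24
  = 119.97
Adjust for 73% response: 119.97 / 0.73 = 164.35.
Round up → n = 165 per group.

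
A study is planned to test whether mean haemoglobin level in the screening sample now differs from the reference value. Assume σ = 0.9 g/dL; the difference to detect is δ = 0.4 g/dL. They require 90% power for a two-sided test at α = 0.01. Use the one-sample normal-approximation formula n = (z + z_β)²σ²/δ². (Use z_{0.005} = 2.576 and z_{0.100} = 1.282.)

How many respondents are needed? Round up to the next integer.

n = 76

n = (z_{α/2} + z_β)² · σ² / δ²
  = (2.576 + 1.282)² · 0.9² / 0.4²
  = 14.8842 · 0.81 / 0.16
  = 75.35
Round up → n = 76.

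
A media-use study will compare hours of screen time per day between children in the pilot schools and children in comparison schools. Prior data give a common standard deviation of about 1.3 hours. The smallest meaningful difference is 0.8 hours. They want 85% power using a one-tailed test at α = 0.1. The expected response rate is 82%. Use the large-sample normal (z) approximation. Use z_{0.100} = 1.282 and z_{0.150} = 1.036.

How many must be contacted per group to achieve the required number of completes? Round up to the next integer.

n = (z_α + z_β)² · (σ₁² + σ₂²) / δ²
  = (1.282 + 1.036)² · (2·1.3² = 3.38) / 0.8²
  = 5.3731 · 3.38 / 0.64
  = 28.38
Adjust for 82% response: 28.38 / 0.82 = 34.61.
Round up → n = 35 per group.

n = 35 per group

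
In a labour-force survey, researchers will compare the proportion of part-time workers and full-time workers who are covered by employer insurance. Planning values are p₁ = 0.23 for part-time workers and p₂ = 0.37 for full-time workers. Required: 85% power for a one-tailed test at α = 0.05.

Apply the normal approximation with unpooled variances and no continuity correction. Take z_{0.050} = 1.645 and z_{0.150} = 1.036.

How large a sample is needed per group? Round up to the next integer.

n = 151 per group

n = (z_α + z_β)² · [p₁(1−p₁) + p₂(1−p₂)] / (p₁ − p₂)²
  = (1.645 + 1.036)² · (0.23·0.77 + 0.37·0.63) / (-0.14)²
  = (2.681)² · (0.1771 + 0.2331) / 0.0196
  = 7.1878 · 0.4102 / 0.0196
  = 150.43
Round up → n = 151 per group.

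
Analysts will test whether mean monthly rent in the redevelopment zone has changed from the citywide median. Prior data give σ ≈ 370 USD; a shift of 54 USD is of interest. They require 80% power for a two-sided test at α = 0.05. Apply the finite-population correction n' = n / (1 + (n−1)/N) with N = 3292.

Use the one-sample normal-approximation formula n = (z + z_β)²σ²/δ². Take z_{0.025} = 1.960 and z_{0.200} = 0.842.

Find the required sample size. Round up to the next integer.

n = (z_{α/2} + z_β)² · σ² / δ²
  = (1.960 + 0.842)² · 370² / 54²
  = 7.8512 · 136900 / 2916
  = 368.60
Finite-population correction (N = 3292): 368.60 / (1 + (368.60 − 1)/3292) = 331.57.
Round up → n = 332.

n = 332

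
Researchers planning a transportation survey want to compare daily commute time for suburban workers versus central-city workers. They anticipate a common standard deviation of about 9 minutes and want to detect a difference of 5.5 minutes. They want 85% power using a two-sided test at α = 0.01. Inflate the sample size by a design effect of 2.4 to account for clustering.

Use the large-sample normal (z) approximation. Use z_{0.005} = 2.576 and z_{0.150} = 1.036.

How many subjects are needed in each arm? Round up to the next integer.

n = 168 per group

n = (z_{α/2} + z_β)² · (σ₁² + σ₂²) / δ²
  = (2.576 + 1.036)² · (2·9² = 162) / 5.5²
  = 13.0465 · 162 / 30.25
  = 69.87
Design effect: 2.4 × 69.87 = 167.69.
Round up → n = 168 per group.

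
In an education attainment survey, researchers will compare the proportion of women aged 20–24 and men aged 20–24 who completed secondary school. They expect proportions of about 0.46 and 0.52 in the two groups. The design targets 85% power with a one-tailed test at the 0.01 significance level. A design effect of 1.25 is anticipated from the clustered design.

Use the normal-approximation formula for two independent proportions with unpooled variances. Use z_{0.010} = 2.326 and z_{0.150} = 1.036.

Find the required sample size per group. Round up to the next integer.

n = (z_α + z_β)² · [p₁(1−p₁) + p₂(1−p₂)] / (p₁ − p₂)²
  = (2.326 + 1.036)² · (0.46·0.54 + 0.52·0.48) / (-0.06)²
  = (3.362)² · (0.2484 + 0.2496) / 0.0036
  = 11.3030 · 0.4980 / 0.0036
  = 1563.59
Design effect: 1.25 × 1563.59 = 1954.48.
Round up → n = 1955 per group.

n = 1955 per group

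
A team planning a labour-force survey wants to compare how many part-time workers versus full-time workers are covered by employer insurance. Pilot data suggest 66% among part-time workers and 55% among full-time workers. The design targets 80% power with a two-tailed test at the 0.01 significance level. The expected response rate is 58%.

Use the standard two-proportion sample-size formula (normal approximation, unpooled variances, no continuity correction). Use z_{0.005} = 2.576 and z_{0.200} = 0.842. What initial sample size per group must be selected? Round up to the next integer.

n = (z_{α/2} + z_β)² · [p₁(1−p₁) + p₂(1−p₂)] / (p₁ − p₂)²
  = (2.576 + 0.842)² · (0.66·0.34 + 0.55·0.45) / (0.11)²
  = (3.418)² · (0.2244 + 0.2475) / 0.0121
  = 11.6827 · 0.4719 / 0.0121
  = 455.63
Adjust for 58% response: 455.63 / 0.58 = 785.56.
Round up → n = 786 per group.

n = 786 per group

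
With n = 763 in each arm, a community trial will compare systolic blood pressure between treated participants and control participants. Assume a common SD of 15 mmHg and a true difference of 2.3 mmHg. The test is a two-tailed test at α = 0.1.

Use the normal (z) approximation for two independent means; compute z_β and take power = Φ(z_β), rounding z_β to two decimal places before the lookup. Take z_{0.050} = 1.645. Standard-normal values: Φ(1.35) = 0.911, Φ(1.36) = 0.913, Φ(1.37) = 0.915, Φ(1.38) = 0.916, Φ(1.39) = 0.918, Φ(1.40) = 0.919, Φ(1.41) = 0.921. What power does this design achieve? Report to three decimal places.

Power ≈ 0.911

z_β = δ·√(n/(σ₁²+σ₂²)) − z_{α/2}
    = 2.3 · √(763/450) − 1.645
    = 2.3 · 1.30213 − 1.645
    = 2.9949 − 1.645 = 1.3499 → 1.35
Power = Φ(1.35) = 0.911.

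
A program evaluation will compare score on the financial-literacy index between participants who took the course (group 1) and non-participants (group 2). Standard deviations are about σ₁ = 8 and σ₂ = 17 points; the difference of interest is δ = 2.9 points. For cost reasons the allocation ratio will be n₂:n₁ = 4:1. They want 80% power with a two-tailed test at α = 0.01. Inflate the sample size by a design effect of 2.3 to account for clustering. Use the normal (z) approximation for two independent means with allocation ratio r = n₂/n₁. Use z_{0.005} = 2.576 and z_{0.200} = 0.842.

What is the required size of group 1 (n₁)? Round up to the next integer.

n₁ = 436

n₁ = (z_{α/2} + z_β)² · (σ₁² + σ₂²/r) / δ²
   = (2.576 + 0.842)² · (8² + 17²/4) / 2.9²
   = 11.6827 · (64 + 72.25) / 8.41
   = 11.6827 · 136.25 / 8.41
   = 189.27
Design effect: 2.3 × 189.27 = 435.32.
Round up → n₁ = 436; n₂ = r·n₁ = 4 × 436 = 1744.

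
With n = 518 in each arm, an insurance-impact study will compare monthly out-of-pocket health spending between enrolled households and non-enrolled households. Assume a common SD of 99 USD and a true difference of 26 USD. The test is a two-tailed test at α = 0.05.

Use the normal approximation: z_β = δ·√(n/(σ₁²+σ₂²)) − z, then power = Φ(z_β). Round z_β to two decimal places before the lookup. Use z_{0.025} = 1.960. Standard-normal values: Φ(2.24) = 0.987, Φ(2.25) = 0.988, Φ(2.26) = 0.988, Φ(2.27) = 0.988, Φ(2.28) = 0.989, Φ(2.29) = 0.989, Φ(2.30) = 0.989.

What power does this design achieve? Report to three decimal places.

z_β = δ·√(n/(σ₁²+σ₂²)) − z_{α/2}
    = 26 · √(518/19602) − 1.960
    = 26 · 0.16256 − 1.960
    = 4.2266 − 1.960 = 2.2666 → 2.27
Power = Φ(2.27) = 0.988.

Power ≈ 0.988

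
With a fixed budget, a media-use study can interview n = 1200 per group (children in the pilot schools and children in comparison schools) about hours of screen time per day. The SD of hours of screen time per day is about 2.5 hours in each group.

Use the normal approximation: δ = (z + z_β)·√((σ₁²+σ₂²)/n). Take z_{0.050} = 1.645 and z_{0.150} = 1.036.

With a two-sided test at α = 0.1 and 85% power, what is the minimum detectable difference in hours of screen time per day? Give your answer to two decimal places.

δ = (z_{α/2} + z_β) · √((σ₁²+σ₂²)/n)
  = (1.645 + 1.036) · √(12.5/1200)
  = 2.681 · √0.01042
  = 2.681 · 0.1021
  = 0.2736

Minimum detectable difference ≈ 0.27 hours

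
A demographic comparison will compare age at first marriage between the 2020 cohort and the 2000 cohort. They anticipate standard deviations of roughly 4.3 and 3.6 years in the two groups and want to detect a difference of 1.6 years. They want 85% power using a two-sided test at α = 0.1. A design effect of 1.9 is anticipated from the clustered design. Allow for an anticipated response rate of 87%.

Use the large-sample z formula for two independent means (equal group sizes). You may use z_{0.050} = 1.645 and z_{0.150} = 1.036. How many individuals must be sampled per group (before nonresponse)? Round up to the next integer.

n = 193 per group

n = (z_{α/2} + z_β)² · (σ₁² + σ₂²) / δ²
  = (1.645 + 1.036)² · (4.3² + 3.6² = 31.45) / 1.6²
  = 7.1878 · 31.45 / 2.56
  = 88.30
Design effect: 1.9 × 88.30 = 167.78.
Adjust for 87% response: 167.78 / 0.87 = 192.85.
Round up → n = 193 per group.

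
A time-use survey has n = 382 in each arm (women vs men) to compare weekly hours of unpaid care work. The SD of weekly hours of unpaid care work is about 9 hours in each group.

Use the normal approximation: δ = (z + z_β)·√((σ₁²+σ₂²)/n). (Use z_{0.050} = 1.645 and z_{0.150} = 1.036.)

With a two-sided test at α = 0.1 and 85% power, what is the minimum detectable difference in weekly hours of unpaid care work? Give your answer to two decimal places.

δ = (z_{α/2} + z_β) · √((σ₁²+σ₂²)/n)
  = (1.645 + 1.036) · √(162/382)
  = 2.681 · √0.42408
  = 2.681 · 0.6512
  = 1.7459

Minimum detectable difference ≈ 1.75 hours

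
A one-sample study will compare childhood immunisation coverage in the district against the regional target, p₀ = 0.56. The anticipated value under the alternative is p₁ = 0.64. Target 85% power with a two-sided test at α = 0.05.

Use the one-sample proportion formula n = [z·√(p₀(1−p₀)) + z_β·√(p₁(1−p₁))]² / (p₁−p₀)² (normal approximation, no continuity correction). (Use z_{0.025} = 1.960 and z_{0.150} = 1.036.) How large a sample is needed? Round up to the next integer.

n = 338

n = [z_{α/2}·√(p₀q₀) + z_β·√(p₁q₁)]² / (p₁ − p₀)²
  = [1.960·√(0.56·0.44) + 1.036·√(0.64·0.36)]² / (0.08)²
  = [1.960·0.4964 + 1.036·0.4800]² / 0.0064
  = [1.4702]² / 0.0064
  = 337.73
Round up → n = 338.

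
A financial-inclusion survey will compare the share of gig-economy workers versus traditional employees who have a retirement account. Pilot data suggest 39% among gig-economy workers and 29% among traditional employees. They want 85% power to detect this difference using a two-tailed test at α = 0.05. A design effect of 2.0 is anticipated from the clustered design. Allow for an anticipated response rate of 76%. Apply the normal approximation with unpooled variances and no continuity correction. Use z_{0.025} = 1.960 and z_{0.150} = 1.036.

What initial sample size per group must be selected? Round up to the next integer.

n = 1049 per group

n = (z_{α/2} + z_β)² · [p₁(1−p₁) + p₂(1−p₂)] / (p₁ − p₂)²
  = (1.960 + 1.036)² · (0.39·0.61 + 0.29·0.71) / (0.10)²
  = (2.996)² · (0.2379 + 0.2059) / 0.0100
  = 8.9760 · 0.4438 / 0.0100
  = 398.36
Design effect: 2.0 × 398.36 = 796.71.
Adjust for 76% response: 796.71 / 0.76 = 1048.30.
Round up → n = 1049 per group.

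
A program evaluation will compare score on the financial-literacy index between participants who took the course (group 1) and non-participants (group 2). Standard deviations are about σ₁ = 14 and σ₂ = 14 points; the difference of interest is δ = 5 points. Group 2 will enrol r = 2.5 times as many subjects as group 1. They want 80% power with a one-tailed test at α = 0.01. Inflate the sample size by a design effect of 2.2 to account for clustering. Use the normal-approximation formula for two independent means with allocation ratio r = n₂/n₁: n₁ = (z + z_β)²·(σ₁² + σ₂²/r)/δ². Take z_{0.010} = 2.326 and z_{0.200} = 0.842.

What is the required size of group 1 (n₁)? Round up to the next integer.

n₁ = 243

n₁ = (z_α + z_β)² · (σ₁² + σ₂²/r) / δ²
   = (2.326 + 0.842)² · (14² + 14²/2.5) / 5²
   = 10.0362 · (196 + 78.4) / 25
   = 10.0362 · 274.4 / 25
   = 110.16
Design effect: 2.2 × 110.16 = 242.35.
Round up → n₁ = 243; n₂ = r·n₁ = 2.5 × 243 = 608.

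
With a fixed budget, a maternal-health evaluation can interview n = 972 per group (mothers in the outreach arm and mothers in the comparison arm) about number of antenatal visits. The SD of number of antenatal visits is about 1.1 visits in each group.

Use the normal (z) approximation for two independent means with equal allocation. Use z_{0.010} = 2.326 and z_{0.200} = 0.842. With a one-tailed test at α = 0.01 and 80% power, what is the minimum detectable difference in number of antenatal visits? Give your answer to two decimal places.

Minimum detectable difference ≈ 0.16 visits

δ = (z_α + z_β) · √((σ₁²+σ₂²)/n)
  = (2.326 + 0.842) · √(2.42/972)
  = 3.168 · √0.00249
  = 3.168 · 0.0499
  = 0.1581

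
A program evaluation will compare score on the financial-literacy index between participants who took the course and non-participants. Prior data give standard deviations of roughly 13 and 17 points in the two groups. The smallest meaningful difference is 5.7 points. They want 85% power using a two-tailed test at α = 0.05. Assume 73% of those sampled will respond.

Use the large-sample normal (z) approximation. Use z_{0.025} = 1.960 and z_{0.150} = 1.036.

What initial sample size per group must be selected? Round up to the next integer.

n = 174 per group

n = (z_{α/2} + z_β)² · (σ₁² + σ₂²) / δ²
  = (1.960 + 1.036)² · (13² + 17² = 458) / 5.7²
  = 8.9760 · 458 / 32.49
  = 126.53
Adjust for 73% response: 126.53 / 0.73 = 173.33.
Round up → n = 174 per group.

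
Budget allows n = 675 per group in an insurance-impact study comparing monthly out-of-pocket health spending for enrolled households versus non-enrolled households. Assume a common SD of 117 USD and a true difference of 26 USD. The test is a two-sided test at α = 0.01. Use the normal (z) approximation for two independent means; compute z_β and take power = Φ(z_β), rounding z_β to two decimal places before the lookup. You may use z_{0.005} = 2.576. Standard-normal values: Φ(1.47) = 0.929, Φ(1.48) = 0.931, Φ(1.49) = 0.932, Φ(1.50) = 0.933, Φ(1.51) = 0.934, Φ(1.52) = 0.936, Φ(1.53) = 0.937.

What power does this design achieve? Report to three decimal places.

Power ≈ 0.934

z_β = δ·√(n/(σ₁²+σ₂²)) − z_{α/2}
    = 26 · √(675/27378) − 2.576
    = 26 · 0.15702 − 2.576
    = 4.0825 − 2.576 = 1.5065 → 1.51
Power = Φ(1.51) = 0.934.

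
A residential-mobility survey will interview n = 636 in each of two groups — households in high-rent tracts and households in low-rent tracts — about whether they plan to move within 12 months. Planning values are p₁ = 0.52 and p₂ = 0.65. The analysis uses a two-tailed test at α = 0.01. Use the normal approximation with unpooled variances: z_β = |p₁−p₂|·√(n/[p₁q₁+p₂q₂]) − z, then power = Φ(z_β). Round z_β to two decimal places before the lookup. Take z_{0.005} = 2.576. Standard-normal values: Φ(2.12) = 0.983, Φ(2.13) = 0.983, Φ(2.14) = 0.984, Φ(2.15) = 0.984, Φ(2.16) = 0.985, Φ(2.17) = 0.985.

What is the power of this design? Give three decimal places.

z_β = |p₁−p₂|·√(n/[p₁q₁+p₂q₂]) − z_{α/2}
    = 0.13 · √(636/0.4771) − 2.576
    = 0.13 · 36.5110 − 2.576
    = 4.7464 − 2.576 = 2.1704 → 2.17
Power = Φ(2.17) = 0.985.

Power ≈ 0.985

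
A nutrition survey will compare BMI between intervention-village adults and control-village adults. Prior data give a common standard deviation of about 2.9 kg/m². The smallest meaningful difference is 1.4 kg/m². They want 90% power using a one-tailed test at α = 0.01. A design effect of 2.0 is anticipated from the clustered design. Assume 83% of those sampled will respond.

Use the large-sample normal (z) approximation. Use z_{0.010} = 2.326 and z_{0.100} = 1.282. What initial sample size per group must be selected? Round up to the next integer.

n = (z_α + z_β)² · (σ₁² + σ₂²) / δ²
  = (2.326 + 1.282)² · (2·2.9² = 16.82) / 1.4²
  = 13.0177 · 16.82 / 1.96
  = 111.71
Design effect: 2.0 × 111.71 = 223.43.
Adjust for 83% response: 223.43 / 0.83 = 269.19.
Round up → n = 270 per group.

n = 270 per group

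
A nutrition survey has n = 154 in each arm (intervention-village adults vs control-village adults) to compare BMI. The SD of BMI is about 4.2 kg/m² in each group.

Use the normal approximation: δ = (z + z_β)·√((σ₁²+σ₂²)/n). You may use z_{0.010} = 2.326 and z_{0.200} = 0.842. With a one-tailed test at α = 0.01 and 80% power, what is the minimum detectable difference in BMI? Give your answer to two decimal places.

Minimum detectable difference ≈ 1.52 kg/m²

δ = (z_α + z_β) · √((σ₁²+σ₂²)/n)
  = (2.326 + 0.842) · √(35.28/154)
  = 3.168 · √0.22909
  = 3.168 · 0.4786
  = 1.5163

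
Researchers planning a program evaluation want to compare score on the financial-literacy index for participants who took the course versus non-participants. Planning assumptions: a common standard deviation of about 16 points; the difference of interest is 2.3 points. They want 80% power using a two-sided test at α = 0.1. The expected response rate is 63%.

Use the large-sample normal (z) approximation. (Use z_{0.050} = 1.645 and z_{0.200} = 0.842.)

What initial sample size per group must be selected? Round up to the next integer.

n = 951 per group

n = (z_{α/2} + z_β)² · (σ₁² + σ₂²) / δ²
  = (1.645 + 0.842)² · (2·16² = 512) / 2.3²
  = 6.1852 · 512 / 5.29
  = 598.64
Adjust for 63% response: 598.64 / 0.63 = 950.22.
Round up → n = 951 per group.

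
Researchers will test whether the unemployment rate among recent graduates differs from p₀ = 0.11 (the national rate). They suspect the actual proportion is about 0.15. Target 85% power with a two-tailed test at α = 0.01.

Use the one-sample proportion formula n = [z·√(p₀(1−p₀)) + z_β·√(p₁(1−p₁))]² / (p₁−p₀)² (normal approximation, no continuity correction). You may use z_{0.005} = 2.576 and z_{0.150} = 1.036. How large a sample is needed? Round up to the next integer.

n = 865

n = [z_{α/2}·√(p₀q₀) + z_β·√(p₁q₁)]² / (p₁ − p₀)²
  = [2.576·√(0.11·0.89) + 1.036·√(0.15·0.85)]² / (0.04)²
  = [2.576·0.3129 + 1.036·0.3571]² / 0.0016
  = [1.1759]² / 0.0016
  = 864.26
Round up → n = 865.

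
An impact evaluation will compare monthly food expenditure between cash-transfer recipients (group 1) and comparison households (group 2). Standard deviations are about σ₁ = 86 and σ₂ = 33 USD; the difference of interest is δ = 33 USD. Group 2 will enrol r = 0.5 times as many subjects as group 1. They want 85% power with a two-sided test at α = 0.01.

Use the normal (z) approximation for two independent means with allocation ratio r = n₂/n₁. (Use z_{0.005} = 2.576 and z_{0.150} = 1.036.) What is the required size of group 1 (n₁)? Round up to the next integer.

n₁ = 115

n₁ = (z_{α/2} + z_β)² · (σ₁² + σ₂²/r) / δ²
   = (2.576 + 1.036)² · (86² + 33²/0.5) / 33²
   = 13.0465 · (7396 + 2178) / 1089
   = 13.0465 · 9574 / 1089
   = 114.70
Round up → n₁ = 115; n₂ = r·n₁ = 0.5 × 115 = 58.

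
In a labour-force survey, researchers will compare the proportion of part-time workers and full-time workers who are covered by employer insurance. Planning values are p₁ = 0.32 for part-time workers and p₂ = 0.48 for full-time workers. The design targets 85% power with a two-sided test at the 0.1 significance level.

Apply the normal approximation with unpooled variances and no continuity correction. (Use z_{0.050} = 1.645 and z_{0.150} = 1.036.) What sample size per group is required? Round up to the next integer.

n = 132 per group

n = (z_{α/2} + z_β)² · [p₁(1−p₁) + p₂(1−p₂)] / (p₁ − p₂)²
  = (1.645 + 1.036)² · (0.32·0.68 + 0.48·0.52) / (-0.16)²
  = (2.681)² · (0.2176 + 0.2496) / 0.0256
  = 7.1878 · 0.4672 / 0.0256
  = 131.18
Round up → n = 132 per group.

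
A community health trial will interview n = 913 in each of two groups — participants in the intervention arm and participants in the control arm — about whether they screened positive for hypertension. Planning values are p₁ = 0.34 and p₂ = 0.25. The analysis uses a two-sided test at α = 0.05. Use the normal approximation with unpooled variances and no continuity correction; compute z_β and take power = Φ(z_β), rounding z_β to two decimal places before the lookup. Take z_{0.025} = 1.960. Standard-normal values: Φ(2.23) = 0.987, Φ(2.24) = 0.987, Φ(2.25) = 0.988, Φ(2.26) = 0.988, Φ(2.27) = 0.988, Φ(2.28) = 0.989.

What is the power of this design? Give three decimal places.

Power ≈ 0.989

z_β = |p₁−p₂|·√(n/[p₁q₁+p₂q₂]) − z_{α/2}
    = 0.09 · √(913/0.4119) − 1.960
    = 0.09 · 47.0803 − 1.960
    = 4.2372 − 1.960 = 2.2772 → 2.28
Power = Φ(2.28) = 0.989.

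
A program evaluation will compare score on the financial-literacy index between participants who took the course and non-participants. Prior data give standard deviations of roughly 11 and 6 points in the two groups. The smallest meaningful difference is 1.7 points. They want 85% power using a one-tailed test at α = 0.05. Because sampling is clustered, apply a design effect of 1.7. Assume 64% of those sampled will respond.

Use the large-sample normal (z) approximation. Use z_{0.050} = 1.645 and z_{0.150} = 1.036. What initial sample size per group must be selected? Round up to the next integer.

n = 1038 per group

n = (z_α + z_β)² · (σ₁² + σ₂²) / δ²
  = (1.645 + 1.036)² · (11² + 6² = 157) / 1.7²
  = 7.1878 · 157 / 2.89
  = 390.48
Design effect: 1.7 × 390.48 = 663.81.
Adjust for 64% response: 663.81 / 0.64 = 1037.20.
Round up → n = 1038 per group.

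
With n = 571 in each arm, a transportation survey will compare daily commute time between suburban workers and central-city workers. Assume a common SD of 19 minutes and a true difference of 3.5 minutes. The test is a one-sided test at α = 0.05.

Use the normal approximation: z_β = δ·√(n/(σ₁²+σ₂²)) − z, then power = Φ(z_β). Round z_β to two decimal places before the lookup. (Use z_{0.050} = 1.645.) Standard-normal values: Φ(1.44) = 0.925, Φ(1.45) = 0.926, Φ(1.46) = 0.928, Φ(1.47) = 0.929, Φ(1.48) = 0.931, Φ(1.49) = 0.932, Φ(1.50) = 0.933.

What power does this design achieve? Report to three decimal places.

Power ≈ 0.929

z_β = δ·√(n/(σ₁²+σ₂²)) − z_α
    = 3.5 · √(571/722) − 1.645
    = 3.5 · 0.88930 − 1.645
    = 3.1126 − 1.645 = 1.4676 → 1.47
Power = Φ(1.47) = 0.929.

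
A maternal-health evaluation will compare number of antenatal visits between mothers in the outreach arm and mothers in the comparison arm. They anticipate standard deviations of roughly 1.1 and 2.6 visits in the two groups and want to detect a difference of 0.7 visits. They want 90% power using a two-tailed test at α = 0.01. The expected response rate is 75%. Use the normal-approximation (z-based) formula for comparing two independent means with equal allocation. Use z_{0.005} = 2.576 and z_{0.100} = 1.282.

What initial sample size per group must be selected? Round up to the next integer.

n = (z_{α/2} + z_β)² · (σ₁² + σ₂²) / δ²
  = (2.576 + 1.282)² · (1.1² + 2.6² = 7.97) / 0.7²
  = 14.8842 · 7.97 / 0.49
  = 242.10
Adjust for 75% response: 242.10 / 0.75 = 322.79.
Round up → n = 323 per group.

n = 323 per group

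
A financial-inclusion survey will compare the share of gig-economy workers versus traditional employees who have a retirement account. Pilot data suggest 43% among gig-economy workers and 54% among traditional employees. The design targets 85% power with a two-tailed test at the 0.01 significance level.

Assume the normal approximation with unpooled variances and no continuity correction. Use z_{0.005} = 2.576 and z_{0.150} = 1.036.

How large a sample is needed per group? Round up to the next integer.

n = 533 per group

n = (z_{α/2} + z_β)² · [p₁(1−p₁) + p₂(1−p₂)] / (p₁ − p₂)²
  = (2.576 + 1.036)² · (0.43·0.57 + 0.54·0.46) / (-0.11)²
  = (3.612)² · (0.2451 + 0.2484) / 0.0121
  = 13.0465 · 0.4935 / 0.0121
  = 532.10
Round up → n = 533 per group.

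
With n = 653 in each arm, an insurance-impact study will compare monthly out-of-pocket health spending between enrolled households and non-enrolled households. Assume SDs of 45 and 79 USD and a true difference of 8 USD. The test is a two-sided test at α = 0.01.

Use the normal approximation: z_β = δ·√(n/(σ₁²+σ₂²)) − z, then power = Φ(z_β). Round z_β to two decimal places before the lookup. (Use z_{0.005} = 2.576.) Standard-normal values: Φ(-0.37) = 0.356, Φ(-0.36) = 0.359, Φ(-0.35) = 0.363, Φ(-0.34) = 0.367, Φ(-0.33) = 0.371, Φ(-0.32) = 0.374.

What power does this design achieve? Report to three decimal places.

Power ≈ 0.371

z_β = δ·√(n/(σ₁²+σ₂²)) − z_{α/2}
    = 8 · √(653/8266) − 2.576
    = 8 · 0.28107 − 2.576
    = 2.2485 − 2.576 = -0.3275 → -0.33
Power = Φ(-0.33) = 0.371.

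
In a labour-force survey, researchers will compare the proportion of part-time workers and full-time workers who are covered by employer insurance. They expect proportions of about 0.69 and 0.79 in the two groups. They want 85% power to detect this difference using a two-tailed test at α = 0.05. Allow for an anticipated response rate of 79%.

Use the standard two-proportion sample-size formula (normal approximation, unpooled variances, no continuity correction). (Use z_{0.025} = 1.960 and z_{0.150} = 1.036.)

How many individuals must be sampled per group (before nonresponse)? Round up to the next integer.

n = 432 per group

n = (z_{α/2} + z_β)² · [p₁(1−p₁) + p₂(1−p₂)] / (p₁ − p₂)²
  = (1.960 + 1.036)² · (0.69·0.31 + 0.79·0.21) / (-0.10)²
  = (2.996)² · (0.2139 + 0.1659) / 0.0100
  = 8.9760 · 0.3798 / 0.0100
  = 340.91
Adjust for 79% response: 340.91 / 0.79 = 431.53.
Round up → n = 432 per group.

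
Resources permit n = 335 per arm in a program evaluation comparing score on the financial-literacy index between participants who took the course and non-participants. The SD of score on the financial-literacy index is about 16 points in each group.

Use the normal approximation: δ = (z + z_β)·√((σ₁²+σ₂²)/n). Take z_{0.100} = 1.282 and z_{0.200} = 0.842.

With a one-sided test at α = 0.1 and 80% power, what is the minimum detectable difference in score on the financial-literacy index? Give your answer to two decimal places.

Minimum detectable difference ≈ 2.63 points

δ = (z_α + z_β) · √((σ₁²+σ₂²)/n)
  = (1.282 + 0.842) · √(512/335)
  = 2.124 · √1.5284
  = 2.124 · 1.2363
  = 2.6258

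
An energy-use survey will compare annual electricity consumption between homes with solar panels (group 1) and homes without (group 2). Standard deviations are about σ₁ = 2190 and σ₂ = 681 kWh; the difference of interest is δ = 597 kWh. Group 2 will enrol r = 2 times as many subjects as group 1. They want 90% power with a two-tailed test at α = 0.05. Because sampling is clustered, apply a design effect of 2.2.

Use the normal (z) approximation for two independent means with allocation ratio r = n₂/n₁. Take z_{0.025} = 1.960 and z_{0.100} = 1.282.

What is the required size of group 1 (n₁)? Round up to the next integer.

n₁ = 327

n₁ = (z_{α/2} + z_β)² · (σ₁² + σ₂²/r) / δ²
   = (1.960 + 1.282)² · (2190² + 681²/2) / 597²
   = 10.5106 · (4796100 + 231880.5) / 356409
   = 10.5106 · 5027980.5 / 356409
   = 148.28
Design effect: 2.2 × 148.28 = 326.21.
Round up → n₁ = 327; n₂ = r·n₁ = 2 × 327 = 654.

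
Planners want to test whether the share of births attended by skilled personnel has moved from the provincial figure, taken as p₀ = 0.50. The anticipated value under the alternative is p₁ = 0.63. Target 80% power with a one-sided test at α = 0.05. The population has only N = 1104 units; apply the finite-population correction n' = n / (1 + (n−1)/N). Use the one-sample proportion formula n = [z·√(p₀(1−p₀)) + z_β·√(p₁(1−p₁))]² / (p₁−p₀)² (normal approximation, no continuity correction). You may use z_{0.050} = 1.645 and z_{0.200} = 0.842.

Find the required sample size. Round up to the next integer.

n = 83

n = [z_α·√(p₀q₀) + z_β·√(p₁q₁)]² / (p₁ − p₀)²
  = [1.645·√(0.50·0.50) + 0.842·√(0.63·0.37)]² / (0.13)²
  = [1.645·0.5000 + 0.842·0.4828]² / 0.0169
  = [1.2290]² / 0.0169
  = 89.38
Finite-population correction (N = 1104): 89.38 / (1 + (89.38 − 1)/1104) = 82.75.
Round up → n = 83.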